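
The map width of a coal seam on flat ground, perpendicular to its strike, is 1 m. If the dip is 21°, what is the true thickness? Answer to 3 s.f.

0.358 m

True thickness t = w · sin(dip) = 1 × sin 21°
t = 1 × 0.3584 = 0.358 m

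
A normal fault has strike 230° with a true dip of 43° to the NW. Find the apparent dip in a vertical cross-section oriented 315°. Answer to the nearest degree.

The strike is 230° and the section trends 315°; the acute angle between them is β = 85°.
tan α = tan 43° × sin 85° = 0.9325 × 0.9962 = 0.9290
α = arctan(0.9290) = 42.89°

43°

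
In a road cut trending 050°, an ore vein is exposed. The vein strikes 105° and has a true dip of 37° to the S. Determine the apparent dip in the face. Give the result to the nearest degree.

The strike is 105° and the section trends 050°; the acute angle between them is β = 55°.
tan(apparent dip) = tan 37° · sin 55° = 0.6173
apparent dip = arctan 0.6173 = 31.69°

32°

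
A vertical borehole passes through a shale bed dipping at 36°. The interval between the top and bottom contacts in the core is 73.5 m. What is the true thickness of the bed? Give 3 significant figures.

59.5 m

True thickness t = h · cos(dip) = 73.5 × cos 36°
t = 73.5 × 0.8090 = 59.463 m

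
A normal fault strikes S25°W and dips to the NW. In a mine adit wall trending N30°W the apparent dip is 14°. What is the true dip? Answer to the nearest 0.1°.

16.9°

β = acute angle between strike S25°W and section N30°W = 55°.
tan(true dip) = tan 14° / sin 55° = 0.3044
true dip = arctan 0.3044 = 16.93°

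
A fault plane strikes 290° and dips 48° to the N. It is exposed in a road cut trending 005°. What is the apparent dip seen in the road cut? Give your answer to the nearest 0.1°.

The strike is 290° and the section trends 005°; the acute angle between them is β = 75°.
tan α = tan 48° × sin 75° = 1.1106 × 0.9659 = 1.0728
apparent dip = arctan 1.0728 = 47.01°

47.0°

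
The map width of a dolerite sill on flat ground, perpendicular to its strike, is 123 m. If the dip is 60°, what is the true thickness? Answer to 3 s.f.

True thickness t = w · sin(dip) = 123 × sin 60°
t = 123 × 0.8660 = 106.521 m

107 m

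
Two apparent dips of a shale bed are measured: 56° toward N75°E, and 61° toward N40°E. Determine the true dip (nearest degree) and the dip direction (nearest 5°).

Represent each trace as a vector plunging at its apparent dip toward its trend (east-north-up frame): v₁ = (0.540, 0.145, -0.829), v₂ = (0.312, 0.371, -0.875).
The plane normal is n = v₁ × v₂ ∝ (0.181, 0.214, 0.155).
Dip δ = arctan(|n_h|/n_z) = arctan(0.281/0.155) = 61.0°.
Dip direction = atan2(0.181, 0.214) = 40° (azimuth of n's horizontal projection).

true dip 61°, dip direction 040°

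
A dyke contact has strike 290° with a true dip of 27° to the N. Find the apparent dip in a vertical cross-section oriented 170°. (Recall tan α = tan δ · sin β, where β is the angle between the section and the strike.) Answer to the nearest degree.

24°

Angle between strike (290°) and section (170°): β = 60°.
tan(apparent dip) = tan 27° · sin 60° = 0.4413
apparent dip = arctan 0.4413 = 23.81°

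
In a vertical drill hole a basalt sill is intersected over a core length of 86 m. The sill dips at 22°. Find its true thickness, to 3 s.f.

True thickness t = h · cos(dip) = 86 × cos 22°
t = 86 × 0.9272 = 79.738 m

79.7 m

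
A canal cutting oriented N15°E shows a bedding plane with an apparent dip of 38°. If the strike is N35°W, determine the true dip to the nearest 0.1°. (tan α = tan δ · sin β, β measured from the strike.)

β = acute angle between strike N35°W and section N15°E = 50°.
tan δ = tan α / sin β = tan 38° / sin 50° = 0.7813 / 0.7660 = 1.0199
true dip = arctan 1.0199 = 45.56°

45.6°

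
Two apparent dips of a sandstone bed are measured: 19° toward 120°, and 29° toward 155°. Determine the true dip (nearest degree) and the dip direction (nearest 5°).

true dip 30°, dip direction 175°

The two traces are lines in the plane: v₁ = (sin 120°·cos 19°, cos 120°·cos 19°, −sin 19°), v₂ = (sin 155°·cos 29°, cos 155°·cos 29°, −sin 29°).
The plane normal is n = v₁ × v₂ ∝ (0.029, -0.277, 0.474).
tan δ = √(n_x²+n_y²)/n_z = 0.278/0.474, so δ = 30.4°.
The horizontal component of n points toward azimuth atan2(n_x, n_y) = 174°, the dip direction.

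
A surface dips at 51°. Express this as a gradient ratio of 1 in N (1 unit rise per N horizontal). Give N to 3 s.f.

1 in 0.810

1 : N means tan θ = 1/N, so N = 1/tan 51° = 1/1.2349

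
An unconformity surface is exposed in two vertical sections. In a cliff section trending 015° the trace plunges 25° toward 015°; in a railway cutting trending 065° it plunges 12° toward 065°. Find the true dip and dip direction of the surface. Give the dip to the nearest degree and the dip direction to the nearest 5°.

The two traces are lines in the plane: v₁ = (sin 15°·cos 25°, cos 15°·cos 25°, −sin 25°), v₂ = (sin 65°·cos 12°, cos 65°·cos 12°, −sin 12°).
The plane normal is n = v₁ × v₂ ∝ (0.007, 0.326, 0.679).
True dip = arccos(n_z / |n|) = arccos(0.9015) = 25.6°.
Dip direction = atan2(0.007, 0.326) = 1° (azimuth of n's horizontal projection).

true dip 26°, dip direction 000°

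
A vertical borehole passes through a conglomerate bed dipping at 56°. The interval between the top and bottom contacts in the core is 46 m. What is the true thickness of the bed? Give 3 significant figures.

True thickness t = h · cos(dip) = 46 × cos 56°
t = 46 × 0.5592 = 25.723 m

25.7 m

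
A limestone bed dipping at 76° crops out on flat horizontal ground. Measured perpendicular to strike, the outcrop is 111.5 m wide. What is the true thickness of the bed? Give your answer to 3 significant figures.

True thickness t = w · sin(dip) = 111.5 × sin 76°
t = 111.5 × 0.9703 = 108.188 m

108 m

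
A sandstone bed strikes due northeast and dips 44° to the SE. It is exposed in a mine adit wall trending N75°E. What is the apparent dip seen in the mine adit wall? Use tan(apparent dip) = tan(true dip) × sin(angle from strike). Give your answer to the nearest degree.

The section lies 30° from the strike.
tan(apparent dip) = tan 44° · sin 30° = 0.4828
apparent dip = arctan 0.4828 = 25.77°

26°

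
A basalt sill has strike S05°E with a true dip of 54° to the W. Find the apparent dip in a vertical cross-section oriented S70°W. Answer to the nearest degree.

The section lies 75° from the strike.
tan α = tan 54° × sin 75° = 1.3764 × 0.9659 = 1.3295
α = arctan(1.3295) = 53.05°

53°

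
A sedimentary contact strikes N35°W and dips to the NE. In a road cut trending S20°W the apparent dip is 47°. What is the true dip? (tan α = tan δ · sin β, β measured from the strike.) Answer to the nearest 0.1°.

β = acute angle between strike N35°W and section S20°W = 55°.
tan δ = tan α / sin β = tan 47° / sin 55° = 1.0724 / 0.8192 = 1.3091
true dip = arctan 1.3091 = 52.62°

52.6°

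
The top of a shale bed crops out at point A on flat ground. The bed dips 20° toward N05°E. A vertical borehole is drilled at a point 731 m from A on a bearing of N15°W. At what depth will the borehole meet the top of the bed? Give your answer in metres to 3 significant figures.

The hole lies 20° from the dip direction, so the down-dip offset is 731 × cos 20° = 686.92 m.
Depth = down-dip offset × tan(dip) = 686.92 × tan 20° = 686.92 × 0.3640
Depth = 250.02 m

250 m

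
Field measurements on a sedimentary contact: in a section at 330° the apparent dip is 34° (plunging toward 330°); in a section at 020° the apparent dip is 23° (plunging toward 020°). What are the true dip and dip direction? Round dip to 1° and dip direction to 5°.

true dip 34°, dip direction 330°

Represent each trace as a vector plunging at its apparent dip toward its trend (east-north-up frame): v₁ = (-0.415, 0.718, -0.559), v₂ = (0.315, 0.865, -0.391).
The plane normal is n = v₁ × v₂ ∝ (-0.203, 0.338, 0.585).
Dip δ = arctan(|n_h|/n_z) = arctan(0.394/0.585) = 34.0°.
Dip direction = atan2(-0.203, 0.338) = 329° (azimuth of n's horizontal projection).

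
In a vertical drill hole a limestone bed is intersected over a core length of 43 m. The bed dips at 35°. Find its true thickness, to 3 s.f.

35.2 m

True thickness t = h · cos(dip) = 43 × cos 35°
t = 43 × 0.8192 = 35.224 m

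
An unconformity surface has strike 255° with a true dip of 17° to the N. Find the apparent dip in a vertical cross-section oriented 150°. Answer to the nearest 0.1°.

16.5°

Angle between strike (255°) and section (150°): β = 75°.
tan(apparent dip) = tan 17° · sin 75° = 0.2953
apparent dip = arctan 0.2953 = 16.45°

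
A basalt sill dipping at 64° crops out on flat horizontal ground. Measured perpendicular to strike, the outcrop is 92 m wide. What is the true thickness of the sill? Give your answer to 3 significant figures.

82.7 m

True thickness t = w · sin(dip) = 92 × sin 64°
t = 92 × 0.8988 = 82.689 m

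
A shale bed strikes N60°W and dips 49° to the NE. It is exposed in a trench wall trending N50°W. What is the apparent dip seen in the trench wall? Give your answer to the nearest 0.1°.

Angle between strike (N60°W) and section (N50°W): β = 10°.
tan α = tan 49° × sin 10° = 1.1504 × 0.1736 = 0.1998
α = arctan(0.1998) = 11.30°

11.3°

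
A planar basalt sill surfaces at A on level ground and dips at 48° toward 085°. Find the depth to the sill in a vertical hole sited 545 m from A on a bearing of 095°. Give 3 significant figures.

596 m

The hole lies 10° from the dip direction, so the down-dip offset is 545 × cos 10° = 536.72 m.
Depth = down-dip offset × tan(dip) = 536.72 × tan 48° = 536.72 × 1.1106
Depth = 596.09 m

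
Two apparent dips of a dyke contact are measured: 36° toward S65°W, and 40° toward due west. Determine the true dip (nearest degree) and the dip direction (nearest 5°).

true dip 40°, dip direction 275°

The two traces are lines in the plane: v₁ = (sin 245°·cos 36°, cos 245°·cos 36°, −sin 36°), v₂ = (sin 270°·cos 40°, cos 270°·cos 40°, −sin 40°).
n = v₁ × v₂ = (-0.220, 0.021, 0.262) (taken with n_z > 0).
Dip δ = arctan(|n_h|/n_z) = arctan(0.221/0.262) = 40.1°.
The horizontal component of n points toward azimuth atan2(n_x, n_y) = 275°, the dip direction.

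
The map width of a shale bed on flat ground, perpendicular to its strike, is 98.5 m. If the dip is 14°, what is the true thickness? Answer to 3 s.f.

23.8 m

True thickness t = w · sin(dip) = 98.5 × sin 14°
t = 98.5 × 0.2419 = 23.829 m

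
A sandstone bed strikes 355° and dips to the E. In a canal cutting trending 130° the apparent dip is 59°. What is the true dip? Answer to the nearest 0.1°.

β = acute angle between strike 355° and section 130° = 45°.
tan(true dip) = tan 59° / sin 45° = 2.3536
δ = arctan(2.3536) = 66.98°

67.0°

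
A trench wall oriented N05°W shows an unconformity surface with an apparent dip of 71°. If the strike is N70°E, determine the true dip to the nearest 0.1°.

71.6°

β = acute angle between strike N70°E and section N05°W = 75°.
tan(true dip) = tan 71° / sin 75° = 3.0067
δ = arctan(3.0067) = 71.60°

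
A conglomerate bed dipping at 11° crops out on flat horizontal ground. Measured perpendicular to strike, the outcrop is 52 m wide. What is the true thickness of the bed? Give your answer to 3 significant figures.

9.92 m

True thickness t = w · sin(dip) = 52 × sin 11°
t = 52 × 0.1908 = 9.922 m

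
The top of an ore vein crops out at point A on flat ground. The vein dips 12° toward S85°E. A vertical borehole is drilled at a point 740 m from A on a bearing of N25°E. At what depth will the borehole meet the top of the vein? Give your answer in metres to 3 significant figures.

The hole lies 70° from the dip direction, so the down-dip offset is 740 × cos 70° = 253.09 m.
Depth = down-dip offset × tan(dip) = 253.09 × tan 12° = 253.09 × 0.2126
Depth = 53.80 m

53.8 m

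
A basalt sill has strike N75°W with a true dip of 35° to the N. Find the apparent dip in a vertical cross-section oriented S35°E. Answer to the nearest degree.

Angle between strike (N75°W) and section (S35°E): β = 40°.
tan(apparent dip) = tan 35° · sin 40° = 0.4501
α = arctan(0.4501) = 24.23°

24°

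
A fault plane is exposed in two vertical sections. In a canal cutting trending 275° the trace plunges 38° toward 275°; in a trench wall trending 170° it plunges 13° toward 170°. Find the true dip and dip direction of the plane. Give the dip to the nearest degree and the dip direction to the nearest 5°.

true dip 42°, dip direction 245°

Represent each trace as a vector plunging at its apparent dip toward its trend (east-north-up frame): v₁ = (-0.785, 0.069, -0.616), v₂ = (0.169, -0.960, -0.225).
The plane normal is n = v₁ × v₂ ∝ (-0.606, -0.281, 0.742).
tan δ = √(n_x²+n_y²)/n_z = 0.668/0.742, so δ = 42.0°.
Dip direction = atan2(-0.606, -0.281) = 245° (azimuth of n's horizontal projection).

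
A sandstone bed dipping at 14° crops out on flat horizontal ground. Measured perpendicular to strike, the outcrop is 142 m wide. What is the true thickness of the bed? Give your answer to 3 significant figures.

True thickness t = w · sin(dip) = 142 × sin 14°
t = 142 × 0.2419 = 34.353 m

34.4 m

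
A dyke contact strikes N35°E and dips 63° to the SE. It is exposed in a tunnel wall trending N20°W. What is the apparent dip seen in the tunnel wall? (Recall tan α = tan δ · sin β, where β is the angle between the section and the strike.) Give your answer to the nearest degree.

58°

The section lies 55° from the strike.
tan(apparent dip) = tan 63° · sin 55° = 1.6077
apparent dip = arctan 1.6077 = 58.12°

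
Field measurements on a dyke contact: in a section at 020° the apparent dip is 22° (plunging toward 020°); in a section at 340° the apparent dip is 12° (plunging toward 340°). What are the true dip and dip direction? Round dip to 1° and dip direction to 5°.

true dip 23°, dip direction 040°

Each apparent-dip line lies in the plane. As unit vectors (x east, y north, z up), v₁ plunges 22°→020° and v₂ plunges 12°→340°.
The plane normal is n = v₁ × v₂ ∝ (0.163, 0.191, 0.583).
True dip = arccos(n_z / |n|) = arccos(0.9182) = 23.3°.
The horizontal component of n points toward azimuth atan2(n_x, n_y) = 40°, the dip direction.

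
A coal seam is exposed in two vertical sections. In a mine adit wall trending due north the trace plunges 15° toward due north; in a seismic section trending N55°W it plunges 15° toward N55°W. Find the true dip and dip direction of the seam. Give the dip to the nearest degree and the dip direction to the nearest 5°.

true dip 17°, dip direction 330°

Represent each trace as a vector plunging at its apparent dip toward its trend (east-north-up frame): v₁ = (0.000, 0.966, -0.259), v₂ = (-0.791, 0.554, -0.259).
Cross product v₁ × v₂ gives the pole to the plane: n ∝ (-0.107, 0.205, 0.764).
Dip δ = arctan(|n_h|/n_z) = arctan(0.231/0.764) = 16.8°.
Dip direction = atan2(-0.107, 0.205) = 332° (azimuth of n's horizontal projection).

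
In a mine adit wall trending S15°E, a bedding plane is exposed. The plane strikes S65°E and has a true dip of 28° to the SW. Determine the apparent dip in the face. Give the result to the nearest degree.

Angle between strike (S65°E) and section (S15°E): β = 50°.
tan(apparent dip) = tan 28° · sin 50° = 0.4073
apparent dip = arctan 0.4073 = 22.16°

22°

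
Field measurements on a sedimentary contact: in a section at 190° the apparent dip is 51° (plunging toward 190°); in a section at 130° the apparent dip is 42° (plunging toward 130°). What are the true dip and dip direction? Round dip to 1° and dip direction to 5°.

The two traces are lines in the plane: v₁ = (sin 190°·cos 51°, cos 190°·cos 51°, −sin 51°), v₂ = (sin 130°·cos 42°, cos 130°·cos 42°, −sin 42°).
The plane normal is n = v₁ × v₂ ∝ (0.043, -0.516, 0.405).
True dip = arccos(n_z / |n|) = arccos(0.6164) = 51.9°.
Dip direction = azimuth of (n_x, n_y) = atan2(0.043, -0.516) = 175°.

true dip 52°, dip direction 175°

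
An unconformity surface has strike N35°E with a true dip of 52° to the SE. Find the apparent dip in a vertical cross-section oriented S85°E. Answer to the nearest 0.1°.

The section lies 60° from the strike.
tan(apparent dip) = tan 52° · sin 60° = 1.1085
α = arctan(1.1085) = 47.94°

47.9°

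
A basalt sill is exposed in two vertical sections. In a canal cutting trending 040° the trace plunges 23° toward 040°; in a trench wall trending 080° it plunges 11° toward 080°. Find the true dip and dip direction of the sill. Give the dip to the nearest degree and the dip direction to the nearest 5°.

Represent each trace as a vector plunging at its apparent dip toward its trend (east-north-up frame): v₁ = (0.592, 0.705, -0.391), v₂ = (0.967, 0.170, -0.191).
Cross product v₁ × v₂ gives the pole to the plane: n ∝ (0.068, 0.265, 0.581).
True dip = arccos(n_z / |n|) = arccos(0.9048) = 25.2°.
Dip direction = azimuth of (n_x, n_y) = atan2(0.068, 0.265) = 14°.

true dip 25°, dip direction 015°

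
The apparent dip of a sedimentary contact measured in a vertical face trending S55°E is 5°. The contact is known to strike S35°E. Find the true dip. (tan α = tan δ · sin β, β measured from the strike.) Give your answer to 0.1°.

14.3°

The section is 20° from the strike.
tan δ = tan α / sin β = tan 5° / sin 20° = 0.0875 / 0.3420 = 0.2558
true dip = arctan 0.2558 = 14.35°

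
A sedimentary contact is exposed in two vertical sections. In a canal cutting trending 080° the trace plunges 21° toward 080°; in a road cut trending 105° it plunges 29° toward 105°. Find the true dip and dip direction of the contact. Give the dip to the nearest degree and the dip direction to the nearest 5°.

true dip 32°, dip direction 130°

Each apparent-dip line lies in the plane. As unit vectors (x east, y north, z up), v₁ plunges 21°→080° and v₂ plunges 29°→105°.
n = v₁ × v₂ = (0.160, -0.143, 0.345) (taken with n_z > 0).
tan δ = √(n_x²+n_y²)/n_z = 0.214/0.345, so δ = 31.8°.
Dip direction = azimuth of (n_x, n_y) = atan2(0.160, -0.143) = 132°.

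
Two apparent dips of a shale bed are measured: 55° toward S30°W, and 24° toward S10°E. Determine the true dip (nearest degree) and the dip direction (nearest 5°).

true dip 60°, dip direction 245°

Represent each trace as a vector plunging at its apparent dip toward its trend (east-north-up frame): v₁ = (-0.287, -0.497, -0.819), v₂ = (0.159, -0.900, -0.407).
The plane normal is n = v₁ × v₂ ∝ (-0.535, -0.247, 0.337).
True dip = arccos(n_z / |n|) = arccos(0.4964) = 60.2°.
Dip direction = atan2(-0.535, -0.247) = 245° (azimuth of n's horizontal projection).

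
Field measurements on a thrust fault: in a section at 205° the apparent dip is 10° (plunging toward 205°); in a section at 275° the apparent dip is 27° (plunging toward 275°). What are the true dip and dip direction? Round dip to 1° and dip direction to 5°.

true dip 27°, dip direction 275°

The two traces are lines in the plane: v₁ = (sin 205°·cos 10°, cos 205°·cos 10°, −sin 10°), v₂ = (sin 275°·cos 27°, cos 275°·cos 27°, −sin 27°).
The plane normal is n = v₁ × v₂ ∝ (-0.419, 0.035, 0.825).
True dip = arccos(n_z / |n|) = arccos(0.8910) = 27.0°.
The horizontal component of n points toward azimuth atan2(n_x, n_y) = 275°, the dip direction.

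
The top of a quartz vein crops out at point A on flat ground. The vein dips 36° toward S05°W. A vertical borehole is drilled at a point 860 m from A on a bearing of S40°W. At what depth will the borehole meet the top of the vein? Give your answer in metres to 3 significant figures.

512 m

The hole lies 35° from the dip direction, so the down-dip offset is 860 × cos 35° = 704.47 m.
Depth = down-dip offset × tan(dip) = 704.47 × tan 36° = 704.47 × 0.7265
Depth = 511.83 m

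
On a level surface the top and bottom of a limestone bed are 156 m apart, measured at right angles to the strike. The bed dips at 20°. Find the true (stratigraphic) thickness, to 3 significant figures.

53.4 m

True thickness t = w · sin(dip) = 156 × sin 20°
t = 156 × 0.3420 = 53.355 m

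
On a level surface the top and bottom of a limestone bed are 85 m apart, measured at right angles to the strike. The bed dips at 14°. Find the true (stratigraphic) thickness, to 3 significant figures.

20.6 m

True thickness t = w · sin(dip) = 85 × sin 14°
t = 85 × 0.2419 = 20.563 m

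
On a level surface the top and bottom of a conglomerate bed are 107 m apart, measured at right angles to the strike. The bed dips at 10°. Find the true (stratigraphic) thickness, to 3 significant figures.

18.6 m

True thickness t = w · sin(dip) = 107 × sin 10°
t = 107 × 0.1736 = 18.580 m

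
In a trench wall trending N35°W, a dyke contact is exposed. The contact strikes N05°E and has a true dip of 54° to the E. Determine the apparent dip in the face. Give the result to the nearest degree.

41°

Angle between strike (N05°E) and section (N35°W): β = 40°.
tan α = tan 54° × sin 40° = 1.3764 × 0.6428 = 0.8847
α = arctan(0.8847) = 41.50°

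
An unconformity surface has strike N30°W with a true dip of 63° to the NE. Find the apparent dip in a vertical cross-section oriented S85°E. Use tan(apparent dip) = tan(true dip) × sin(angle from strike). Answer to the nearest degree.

The section lies 55° from the strike.
tan(apparent dip) = tan 63° · sin 55° = 1.6077
α = arctan(1.6077) = 58.12°

58°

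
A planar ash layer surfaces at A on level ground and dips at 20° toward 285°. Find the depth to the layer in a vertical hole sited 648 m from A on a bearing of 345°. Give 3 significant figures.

118 m

The hole lies 60° from the dip direction, so the down-dip offset is 648 × cos 60° = 324.00 m.
Depth = down-dip offset × tan(dip) = 324.00 × tan 20° = 324.00 × 0.3640
Depth = 117.93 m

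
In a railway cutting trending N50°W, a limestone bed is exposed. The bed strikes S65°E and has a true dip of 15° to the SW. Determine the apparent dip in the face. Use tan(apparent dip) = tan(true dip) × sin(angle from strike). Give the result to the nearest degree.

4°

The strike is S65°E and the section trends N50°W; the acute angle between them is β = 15°.
tan(apparent dip) = tan 15° · sin 15° = 0.0694
apparent dip = arctan 0.0694 = 3.97°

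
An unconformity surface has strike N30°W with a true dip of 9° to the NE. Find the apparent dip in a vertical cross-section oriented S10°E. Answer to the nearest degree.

The strike is N30°W and the section trends S10°E; the acute angle between them is β = 20°.
tan(apparent dip) = tan 9° · sin 20° = 0.0542
apparent dip = arctan 0.0542 = 3.10°

3°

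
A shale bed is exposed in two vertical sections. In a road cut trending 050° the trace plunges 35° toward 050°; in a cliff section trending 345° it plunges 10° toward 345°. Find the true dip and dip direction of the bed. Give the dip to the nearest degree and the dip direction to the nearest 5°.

true dip 35°, dip direction 060°

The two traces are lines in the plane: v₁ = (sin 50°·cos 35°, cos 50°·cos 35°, −sin 35°), v₂ = (sin 345°·cos 10°, cos 345°·cos 10°, −sin 10°).
n = v₁ × v₂ = (0.454, 0.255, 0.731) (taken with n_z > 0).
Dip δ = arctan(|n_h|/n_z) = arctan(0.521/0.731) = 35.5°.
Dip direction = atan2(0.454, 0.255) = 61° (azimuth of n's horizontal projection).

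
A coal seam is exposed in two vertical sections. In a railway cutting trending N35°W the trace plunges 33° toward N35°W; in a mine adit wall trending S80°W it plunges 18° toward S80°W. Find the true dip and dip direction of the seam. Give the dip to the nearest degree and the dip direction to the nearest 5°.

Represent each trace as a vector plunging at its apparent dip toward its trend (east-north-up frame): v₁ = (-0.481, 0.687, -0.545), v₂ = (-0.937, -0.165, -0.309).
The plane normal is n = v₁ × v₂ ∝ (-0.302, 0.361, 0.723).
True dip = arccos(n_z / |n|) = arccos(0.8378) = 33.1°.
Dip direction = atan2(-0.302, 0.361) = 320° (azimuth of n's horizontal projection).

true dip 33°, dip direction 320°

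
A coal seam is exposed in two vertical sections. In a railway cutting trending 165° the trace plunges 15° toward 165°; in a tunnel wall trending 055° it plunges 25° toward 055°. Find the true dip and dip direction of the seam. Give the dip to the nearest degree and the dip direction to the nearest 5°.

The two traces are lines in the plane: v₁ = (sin 165°·cos 15°, cos 165°·cos 15°, −sin 15°), v₂ = (sin 55°·cos 25°, cos 55°·cos 25°, −sin 25°).
Cross product v₁ × v₂ gives the pole to the plane: n ∝ (0.529, -0.086, 0.823).
tan δ = √(n_x²+n_y²)/n_z = 0.536/0.823, so δ = 33.1°.
The horizontal component of n points toward azimuth atan2(n_x, n_y) = 99°, the dip direction.

true dip 33°, dip direction 100°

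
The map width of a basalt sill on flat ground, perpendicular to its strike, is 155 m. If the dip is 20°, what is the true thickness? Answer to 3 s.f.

53.0 m

True thickness t = w · sin(dip) = 155 × sin 20°
t = 155 × 0.3420 = 53.013 m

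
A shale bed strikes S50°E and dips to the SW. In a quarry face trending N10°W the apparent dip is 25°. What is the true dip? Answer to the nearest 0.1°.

The section is 40° from the strike.
tan δ = tan α / sin β = tan 25° / sin 40° = 0.4663 / 0.6428 = 0.7254
δ = arctan(0.7254) = 35.96°

36.0°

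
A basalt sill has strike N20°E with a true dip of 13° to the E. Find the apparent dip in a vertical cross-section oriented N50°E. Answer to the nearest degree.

7°

The strike is N20°E and the section trends N50°E; the acute angle between them is β = 30°.
tan(apparent dip) = tan 13° · sin 30° = 0.1154
α = arctan(0.1154) = 6.58°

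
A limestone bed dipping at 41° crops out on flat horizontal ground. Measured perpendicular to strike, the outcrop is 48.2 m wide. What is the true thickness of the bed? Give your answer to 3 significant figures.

True thickness t = w · sin(dip) = 48.2 × sin 41°
t = 48.2 × 0.6561 = 31.622 m

31.6 m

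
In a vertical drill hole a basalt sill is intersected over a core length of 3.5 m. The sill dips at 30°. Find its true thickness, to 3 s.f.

True thickness t = h · cos(dip) = 3.5 × cos 30°
t = 3.5 × 0.8660 = 3.031 m

3.03 m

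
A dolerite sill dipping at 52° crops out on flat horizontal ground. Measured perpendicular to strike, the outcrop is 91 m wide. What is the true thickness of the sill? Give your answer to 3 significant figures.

71.7 m

True thickness t = w · sin(dip) = 91 × sin 52°
t = 91 × 0.7880 = 71.709 m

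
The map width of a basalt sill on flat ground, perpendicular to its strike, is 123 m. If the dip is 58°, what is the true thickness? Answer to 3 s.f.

True thickness t = w · sin(dip) = 123 × sin 58°
t = 123 × 0.8480 = 104.310 m

104 m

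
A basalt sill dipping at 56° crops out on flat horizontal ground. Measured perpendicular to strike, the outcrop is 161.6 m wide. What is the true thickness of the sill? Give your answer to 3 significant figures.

True thickness t = w · sin(dip) = 161.6 × sin 56°
t = 161.6 × 0.8290 = 133.972 m

134 m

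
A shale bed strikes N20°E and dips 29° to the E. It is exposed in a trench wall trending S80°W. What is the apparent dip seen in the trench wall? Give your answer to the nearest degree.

26°

The strike is N20°E and the section trends S80°W; the acute angle between them is β = 60°.
tan(apparent dip) = tan 29° · sin 60° = 0.4800
apparent dip = arctan 0.4800 = 25.64°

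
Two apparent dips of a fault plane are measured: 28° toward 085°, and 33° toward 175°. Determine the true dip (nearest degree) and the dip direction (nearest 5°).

Each apparent-dip line lies in the plane. As unit vectors (x east, y north, z up), v₁ plunges 28°→085° and v₂ plunges 33°→175°.
Cross product v₁ × v₂ gives the pole to the plane: n ∝ (0.434, -0.445, 0.741).
True dip = arccos(n_z / |n|) = arccos(0.7660) = 40.0°.
The horizontal component of n points toward azimuth atan2(n_x, n_y) = 136°, the dip direction.

true dip 40°, dip direction 135°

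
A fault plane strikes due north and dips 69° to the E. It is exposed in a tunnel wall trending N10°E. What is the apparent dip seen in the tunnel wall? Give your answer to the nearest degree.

24°

Angle between strike (due north) and section (N10°E): β = 10°.
tan α = tan 69° × sin 10° = 2.6051 × 0.1736 = 0.4524
apparent dip = arctan 0.4524 = 24.34°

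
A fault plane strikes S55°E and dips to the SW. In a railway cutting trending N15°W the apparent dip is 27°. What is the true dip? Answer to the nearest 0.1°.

38.4°

β = acute angle between strike S55°E and section N15°W = 40°.
tan δ = tan α / sin β = tan 27° / sin 40° = 0.5095 / 0.6428 = 0.7927
true dip = arctan 0.7927 = 38.40°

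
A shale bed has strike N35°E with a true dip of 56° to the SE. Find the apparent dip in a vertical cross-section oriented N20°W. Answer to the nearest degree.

51°

The strike is N35°E and the section trends N20°W; the acute angle between them is β = 55°.
tan α = tan 56° × sin 55° = 1.4826 × 0.8192 = 1.2144
α = arctan(1.2144) = 50.53°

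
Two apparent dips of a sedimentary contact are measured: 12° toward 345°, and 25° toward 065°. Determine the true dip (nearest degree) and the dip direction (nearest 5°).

Each apparent-dip line lies in the plane. As unit vectors (x east, y north, z up), v₁ plunges 12°→345° and v₂ plunges 25°→065°.
The plane normal is n = v₁ × v₂ ∝ (0.320, 0.278, 0.873).
True dip = arccos(n_z / |n|) = arccos(0.8997) = 25.9°.
Dip direction = atan2(0.320, 0.278) = 49° (azimuth of n's horizontal projection).

true dip 26°, dip direction 050°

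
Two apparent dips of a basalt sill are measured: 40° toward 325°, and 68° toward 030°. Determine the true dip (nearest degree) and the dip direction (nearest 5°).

true dip 68°, dip direction 035°

The two traces are lines in the plane: v₁ = (sin 325°·cos 40°, cos 325°·cos 40°, −sin 40°), v₂ = (sin 30°·cos 68°, cos 30°·cos 68°, −sin 68°).
Cross product v₁ × v₂ gives the pole to the plane: n ∝ (0.373, 0.528, 0.260).
True dip = arccos(n_z / |n|) = arccos(0.3732) = 68.1°.
The horizontal component of n points toward azimuth atan2(n_x, n_y) = 35°, the dip direction.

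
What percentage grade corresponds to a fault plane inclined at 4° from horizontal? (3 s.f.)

grade % = 100 × tan 4° = 100 × 0.0699

6.99%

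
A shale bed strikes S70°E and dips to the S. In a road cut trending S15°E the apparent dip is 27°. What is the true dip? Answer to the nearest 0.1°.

The section is 55° from the strike.
tan δ = tan α / sin β = tan 27° / sin 55° = 0.5095 / 0.8192 = 0.6220
true dip = arctan 0.6220 = 31.88°

31.9°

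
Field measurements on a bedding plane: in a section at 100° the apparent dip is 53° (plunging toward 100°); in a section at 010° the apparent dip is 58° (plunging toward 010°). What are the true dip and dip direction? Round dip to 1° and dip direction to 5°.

true dip 64°, dip direction 050°

Represent each trace as a vector plunging at its apparent dip toward its trend (east-north-up frame): v₁ = (0.593, -0.105, -0.799), v₂ = (0.092, 0.522, -0.848).
The plane normal is n = v₁ × v₂ ∝ (0.505, 0.429, 0.319).
tan δ = √(n_x²+n_y²)/n_z = 0.663/0.319, so δ = 64.3°.
The horizontal component of n points toward azimuth atan2(n_x, n_y) = 50°, the dip direction.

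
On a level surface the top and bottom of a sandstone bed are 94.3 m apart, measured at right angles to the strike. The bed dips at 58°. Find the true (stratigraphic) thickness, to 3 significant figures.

80.0 m

True thickness t = w · sin(dip) = 94.3 × sin 58°
t = 94.3 × 0.8480 = 79.971 m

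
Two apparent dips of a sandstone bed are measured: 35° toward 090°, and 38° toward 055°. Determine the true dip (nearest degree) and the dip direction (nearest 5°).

true dip 38°, dip direction 065°

Each apparent-dip line lies in the plane. As unit vectors (x east, y north, z up), v₁ plunges 35°→090° and v₂ plunges 38°→055°.
The plane normal is n = v₁ × v₂ ∝ (0.259, 0.134, 0.370).
Dip δ = arctan(|n_h|/n_z) = arctan(0.292/0.370) = 38.2°.
Dip direction = atan2(0.259, 0.134) = 63° (azimuth of n's horizontal projection).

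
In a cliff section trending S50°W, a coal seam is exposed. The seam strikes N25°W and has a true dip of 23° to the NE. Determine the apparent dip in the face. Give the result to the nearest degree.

Angle between strike (N25°W) and section (S50°W): β = 75°.
tan α = tan 23° × sin 75° = 0.4245 × 0.9659 = 0.4100
α = arctan(0.4100) = 22.29°

22°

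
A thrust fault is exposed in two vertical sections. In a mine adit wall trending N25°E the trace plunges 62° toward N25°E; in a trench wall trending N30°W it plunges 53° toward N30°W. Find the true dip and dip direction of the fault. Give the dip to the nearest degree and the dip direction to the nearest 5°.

true dip 62°, dip direction 015°

Each apparent-dip line lies in the plane. As unit vectors (x east, y north, z up), v₁ plunges 62°→N25°E and v₂ plunges 53°→N30°W.
Cross product v₁ × v₂ gives the pole to the plane: n ∝ (0.120, 0.424, 0.231).
tan δ = √(n_x²+n_y²)/n_z = 0.441/0.231, so δ = 62.3°.
Dip direction = azimuth of (n_x, n_y) = atan2(0.120, 0.424) = 16°.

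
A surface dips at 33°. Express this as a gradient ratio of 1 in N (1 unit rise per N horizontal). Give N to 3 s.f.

1 : N means tan θ = 1/N, so N = 1/tan 33° = 1/0.6494

1 in 1.54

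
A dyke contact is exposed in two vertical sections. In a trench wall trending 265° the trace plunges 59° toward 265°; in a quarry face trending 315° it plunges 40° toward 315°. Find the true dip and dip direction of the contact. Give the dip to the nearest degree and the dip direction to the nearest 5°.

Represent each trace as a vector plunging at its apparent dip toward its trend (east-north-up frame): v₁ = (-0.513, -0.045, -0.857), v₂ = (-0.542, 0.542, -0.643).
The plane normal is n = v₁ × v₂ ∝ (-0.493, -0.135, 0.302).
tan δ = √(n_x²+n_y²)/n_z = 0.511/0.302, so δ = 59.4°.
Dip direction = azimuth of (n_x, n_y) = atan2(-0.493, -0.135) = 255°.

true dip 59°, dip direction 255°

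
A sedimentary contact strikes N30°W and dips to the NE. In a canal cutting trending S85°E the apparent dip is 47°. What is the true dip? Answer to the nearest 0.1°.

The section is 55° from the strike.
tan δ = tan α / sin β = tan 47° / sin 55° = 1.0724 / 0.8192 = 1.3091
δ = arctan(1.3091) = 52.62°

52.6°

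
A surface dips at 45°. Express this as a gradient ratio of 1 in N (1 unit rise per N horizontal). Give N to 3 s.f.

1 in 1.00

1 : N means tan θ = 1/N, so N = 1/tan 45° = 1/1.0000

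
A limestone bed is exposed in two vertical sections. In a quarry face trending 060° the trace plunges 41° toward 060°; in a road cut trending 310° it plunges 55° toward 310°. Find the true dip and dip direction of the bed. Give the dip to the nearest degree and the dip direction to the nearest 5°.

true dip 64°, dip direction 355°

Each apparent-dip line lies in the plane. As unit vectors (x east, y north, z up), v₁ plunges 41°→060° and v₂ plunges 55°→310°.
n = v₁ × v₂ = (-0.067, 0.824, 0.407) (taken with n_z > 0).
tan δ = √(n_x²+n_y²)/n_z = 0.826/0.407, so δ = 63.8°.
Dip direction = atan2(-0.067, 0.824) = 355° (azimuth of n's horizontal projection).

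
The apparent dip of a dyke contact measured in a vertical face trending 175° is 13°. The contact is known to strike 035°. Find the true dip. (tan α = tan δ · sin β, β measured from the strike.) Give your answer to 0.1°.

19.8°

The section is 40° from the strike.
tan(true dip) = tan 13° / sin 40° = 0.3592
true dip = arctan 0.3592 = 19.76°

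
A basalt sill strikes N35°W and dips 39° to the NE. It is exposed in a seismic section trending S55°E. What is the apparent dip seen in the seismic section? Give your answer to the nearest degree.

15°

The strike is N35°W and the section trends S55°E; the acute angle between them is β = 20°.
tan α = tan 39° × sin 20° = 0.8098 × 0.3420 = 0.2770
α = arctan(0.2770) = 15.48°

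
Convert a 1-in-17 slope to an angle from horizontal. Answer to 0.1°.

3.4°

tan θ = 1/17 = 0.0588
θ = arctan(0.0588) = 3.37°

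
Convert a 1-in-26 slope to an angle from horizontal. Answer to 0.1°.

tan θ = 1/26 = 0.0385
θ = arctan(0.0385) = 2.20°

2.2°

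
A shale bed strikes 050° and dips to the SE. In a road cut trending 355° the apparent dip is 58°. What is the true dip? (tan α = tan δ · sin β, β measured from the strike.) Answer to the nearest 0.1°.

62.9°

β = acute angle between strike 050° and section 355° = 55°.
tan(true dip) = tan 58° / sin 55° = 1.9536
true dip = arctan 1.9536 = 62.89°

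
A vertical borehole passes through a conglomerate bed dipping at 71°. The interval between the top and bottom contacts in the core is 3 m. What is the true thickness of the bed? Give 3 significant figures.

0.977 m

True thickness t = h · cos(dip) = 3 × cos 71°
t = 3 × 0.3256 = 0.977 m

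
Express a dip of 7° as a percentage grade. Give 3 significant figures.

12.3%

grade % = 100 × tan 7° = 100 × 0.1228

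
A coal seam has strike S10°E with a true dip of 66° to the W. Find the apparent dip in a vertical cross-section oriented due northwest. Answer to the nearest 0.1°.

52.2°

The strike is S10°E and the section trends due northwest; the acute angle between them is β = 35°.
tan(apparent dip) = tan 66° · sin 35° = 1.2883
α = arctan(1.2883) = 52.18°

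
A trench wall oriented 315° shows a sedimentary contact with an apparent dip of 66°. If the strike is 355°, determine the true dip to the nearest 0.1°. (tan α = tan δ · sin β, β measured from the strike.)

74.0°

β = acute angle between strike 355° and section 315° = 40°.
tan(true dip) = tan 66° / sin 40° = 3.4942
true dip = arctan 3.4942 = 74.03°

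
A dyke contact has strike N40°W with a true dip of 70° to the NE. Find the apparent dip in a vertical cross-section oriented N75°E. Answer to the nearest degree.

68°

The section lies 65° from the strike.
tan α = tan 70° × sin 65° = 2.7475 × 0.9063 = 2.4901
apparent dip = arctan 2.4901 = 68.12°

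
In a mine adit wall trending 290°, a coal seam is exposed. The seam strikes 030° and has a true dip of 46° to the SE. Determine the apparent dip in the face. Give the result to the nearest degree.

46°

Angle between strike (030°) and section (290°): β = 80°.
tan(apparent dip) = tan 46° · sin 80° = 1.0198
apparent dip = arctan 1.0198 = 45.56°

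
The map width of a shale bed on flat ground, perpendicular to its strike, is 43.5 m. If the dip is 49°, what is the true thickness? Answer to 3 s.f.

32.8 m

True thickness t = w · sin(dip) = 43.5 × sin 49°
t = 43.5 × 0.7547 = 32.830 m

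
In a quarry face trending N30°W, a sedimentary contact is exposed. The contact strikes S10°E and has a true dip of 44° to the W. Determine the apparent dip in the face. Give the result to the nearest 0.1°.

The section lies 20° from the strike.
tan(apparent dip) = tan 44° · sin 20° = 0.3303
α = arctan(0.3303) = 18.28°

18.3°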